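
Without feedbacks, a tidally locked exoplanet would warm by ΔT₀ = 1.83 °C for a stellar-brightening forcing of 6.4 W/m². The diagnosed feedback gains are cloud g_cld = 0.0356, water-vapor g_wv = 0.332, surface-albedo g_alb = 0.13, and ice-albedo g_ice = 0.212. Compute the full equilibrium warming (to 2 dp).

Total gain g = 0.0356 + 0.332 + 0.13 + 0.212 = 0.7096.
Amplification A = 1/(1 − 0.7096) = 3.444.
ΔT = 1.83 × 3.444 = 6.30 °C.

6.30 °C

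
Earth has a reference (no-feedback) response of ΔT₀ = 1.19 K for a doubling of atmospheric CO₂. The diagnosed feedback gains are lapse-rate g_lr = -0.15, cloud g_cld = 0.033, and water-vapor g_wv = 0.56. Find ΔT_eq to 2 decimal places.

2.14 K

Total gain g = -0.15 + 0.033 + 0.56 = 0.443.
Amplification A = 1/(1 − 0.443) = 1.795.
ΔT = 1.19 × 1.795 = 2.14 K.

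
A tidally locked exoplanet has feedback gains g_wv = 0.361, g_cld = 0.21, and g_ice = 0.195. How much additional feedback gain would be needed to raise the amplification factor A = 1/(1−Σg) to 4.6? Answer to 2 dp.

Current total gain = 0.766.
Target gain for A = 4.6: g* = 1 − 1/4.6 = 0.7826.
Additional gain needed = 0.7826 − 0.766 = 0.02.

0.02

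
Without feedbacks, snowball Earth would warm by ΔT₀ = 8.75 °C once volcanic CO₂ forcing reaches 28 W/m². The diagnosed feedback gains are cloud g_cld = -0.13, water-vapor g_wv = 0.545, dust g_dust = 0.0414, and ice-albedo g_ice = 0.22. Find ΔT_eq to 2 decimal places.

Total gain g = -0.13 + 0.545 + 0.0414 + 0.22 = 0.6764.
Amplification A = 1/(1 − 0.6764) = 3.09.
ΔT = 8.75 × 3.09 = 27.04 °C.

27.04 °C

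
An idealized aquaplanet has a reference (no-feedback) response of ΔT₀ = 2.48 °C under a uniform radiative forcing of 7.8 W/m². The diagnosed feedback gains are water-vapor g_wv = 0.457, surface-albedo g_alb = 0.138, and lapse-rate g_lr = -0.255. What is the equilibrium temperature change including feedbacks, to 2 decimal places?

Total gain g = 0.457 + 0.138 − 0.255 = 0.34.
Amplification A = 1/(1 − 0.34) = 1.515.
ΔT = 2.48 × 1.515 = 3.76 °C.

3.76 °C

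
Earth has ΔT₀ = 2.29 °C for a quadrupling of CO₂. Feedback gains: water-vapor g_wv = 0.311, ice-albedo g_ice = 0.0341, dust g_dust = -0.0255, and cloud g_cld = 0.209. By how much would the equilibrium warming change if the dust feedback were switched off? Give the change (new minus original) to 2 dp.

0.28 °C

Original: g = 0.5286, ΔT = 2.29/(1−0.5286) = 4.8579 °C.
Without dust: g' = 0.5541, ΔT' = 2.29/(1−0.5541) = 5.1357 °C.
Change = 5.1357 − 4.8579 = 0.28 °C.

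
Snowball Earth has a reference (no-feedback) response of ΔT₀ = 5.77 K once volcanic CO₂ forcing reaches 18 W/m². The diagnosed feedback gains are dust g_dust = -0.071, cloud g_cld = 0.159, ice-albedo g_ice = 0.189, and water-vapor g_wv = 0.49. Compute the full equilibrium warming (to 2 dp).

Total gain g = -0.071 + 0.159 + 0.189 + 0.49 = 0.767.
Amplification A = 1/(1 − 0.767) = 4.292.
ΔT = 5.77 × 4.292 = 24.76 K.

24.76 K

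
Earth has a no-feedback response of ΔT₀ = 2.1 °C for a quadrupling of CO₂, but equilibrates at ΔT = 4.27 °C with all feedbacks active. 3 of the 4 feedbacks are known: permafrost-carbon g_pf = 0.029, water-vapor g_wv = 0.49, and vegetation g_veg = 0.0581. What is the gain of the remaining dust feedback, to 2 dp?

Amplification A = ΔT/ΔT₀ = 4.27/2.1 = 2.033.
Total gain g = 1 − 1/A = 1 − 1/2.033 = 0.5081.
Known gains sum to 0.029 + 0.49 + 0.0581 = 0.5771.
g_dust = 0.5081 − 0.5771 = -0.07.

-0.07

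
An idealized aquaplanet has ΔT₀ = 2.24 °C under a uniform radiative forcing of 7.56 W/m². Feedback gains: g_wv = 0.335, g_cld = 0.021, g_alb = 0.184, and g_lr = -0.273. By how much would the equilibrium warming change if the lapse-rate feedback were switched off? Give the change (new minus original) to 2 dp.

Original: g = 0.267, ΔT = 2.24/(1−0.267) = 3.0559 °C.
Without lapse-rate: g' = 0.54, ΔT' = 2.24/(1−0.54) = 4.8696 °C.
Change = 4.8696 − 3.0559 = 1.81 °C.

1.81 °C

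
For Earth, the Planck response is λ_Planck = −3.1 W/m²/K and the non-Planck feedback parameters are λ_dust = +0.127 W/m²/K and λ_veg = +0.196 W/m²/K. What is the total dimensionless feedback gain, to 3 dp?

Convert to gains: g_dust = 0.127/3.1 = 0.04097; g_veg = 0.196/3.1 = 0.06323.
Total gain g = 0.1042.

0.104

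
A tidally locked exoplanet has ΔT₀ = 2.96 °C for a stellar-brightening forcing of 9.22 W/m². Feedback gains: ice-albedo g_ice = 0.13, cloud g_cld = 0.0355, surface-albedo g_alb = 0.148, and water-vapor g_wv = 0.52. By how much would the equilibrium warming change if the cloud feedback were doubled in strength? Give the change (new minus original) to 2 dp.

Original: g = 0.8335, ΔT = 2.96/(1−0.8335) = 17.7778 °C.
With doubled cloud: g' = 0.869, ΔT' = 2.96/(1−0.869) = 22.5954 °C.
Change = 22.5954 − 17.7778 = 4.82 °C.

4.82 °C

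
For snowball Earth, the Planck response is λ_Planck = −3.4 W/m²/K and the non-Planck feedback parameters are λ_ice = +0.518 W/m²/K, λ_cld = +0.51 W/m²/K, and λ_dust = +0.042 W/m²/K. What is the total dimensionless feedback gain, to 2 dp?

0.31

Convert to gains: g_ice = 0.518/3.4 = 0.1524; g_cld = 0.51/3.4 = 0.15; g_dust = 0.042/3.4 = 0.01235.
Total gain g = 0.31475.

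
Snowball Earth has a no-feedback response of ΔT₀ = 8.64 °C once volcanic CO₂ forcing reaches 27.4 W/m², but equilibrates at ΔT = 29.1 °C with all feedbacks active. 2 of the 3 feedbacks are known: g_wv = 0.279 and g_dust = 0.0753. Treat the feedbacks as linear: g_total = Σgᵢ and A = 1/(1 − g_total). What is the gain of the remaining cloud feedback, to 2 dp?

0.35

Amplification A = ΔT/ΔT₀ = 29.1/8.64 = 3.368.
Total gain g = 1 − 1/A = 1 − 1/3.368 = 0.7031.
Known gains sum to 0.279 + 0.0753 = 0.3543.
g_cld = 0.7031 − 0.3543 = 0.35.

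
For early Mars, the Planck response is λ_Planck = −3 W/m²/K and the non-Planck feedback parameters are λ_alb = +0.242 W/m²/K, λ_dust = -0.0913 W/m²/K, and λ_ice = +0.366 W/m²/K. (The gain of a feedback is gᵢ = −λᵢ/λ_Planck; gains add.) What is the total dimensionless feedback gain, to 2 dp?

Convert to gains: g_alb = 0.242/3 = 0.08067; g_dust = -0.0913/3 = -0.03043; g_ice = 0.366/3 = 0.122.
Total gain g = 0.17224.

0.17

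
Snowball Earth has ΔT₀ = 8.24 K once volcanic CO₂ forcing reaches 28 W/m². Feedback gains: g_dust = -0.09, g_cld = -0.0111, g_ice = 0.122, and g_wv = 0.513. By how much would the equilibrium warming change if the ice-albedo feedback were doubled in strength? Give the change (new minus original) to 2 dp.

Original: g = 0.5339, ΔT = 8.24/(1−0.5339) = 17.6786 K.
With doubled ice-albedo: g' = 0.6559, ΔT' = 8.24/(1−0.6559) = 23.9465 K.
Change = 23.9465 − 17.6786 = 6.27 K.

6.27 K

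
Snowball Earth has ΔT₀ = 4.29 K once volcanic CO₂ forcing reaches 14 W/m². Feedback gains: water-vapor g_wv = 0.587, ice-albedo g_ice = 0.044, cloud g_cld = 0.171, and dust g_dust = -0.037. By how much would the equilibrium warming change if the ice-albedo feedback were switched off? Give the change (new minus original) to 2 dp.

-2.88 K

Original: g = 0.765, ΔT = 4.29/(1−0.765) = 18.2553 K.
Without ice-albedo: g' = 0.721, ΔT' = 4.29/(1−0.721) = 15.3763 K.
Change = 15.3763 − 18.2553 = -2.88 K.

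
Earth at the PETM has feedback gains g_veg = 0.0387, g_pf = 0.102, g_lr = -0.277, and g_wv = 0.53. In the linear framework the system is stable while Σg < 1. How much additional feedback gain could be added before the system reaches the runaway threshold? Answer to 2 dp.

0.61

Current total gain = 0.0387 + 0.102 − 0.277 + 0.53 = 0.3937.
Margin to runaway = 1 − 0.3937 = 0.61.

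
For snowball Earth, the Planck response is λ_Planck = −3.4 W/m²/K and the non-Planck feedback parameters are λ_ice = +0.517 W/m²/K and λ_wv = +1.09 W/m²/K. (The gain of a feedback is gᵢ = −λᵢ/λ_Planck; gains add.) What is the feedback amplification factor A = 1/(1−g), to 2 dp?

1.90

Convert to gains: g_ice = 0.517/3.4 = 0.1521; g_wv = 1.09/3.4 = 0.3206.
Total gain g = 0.4727.
A = 1/(1 − 0.4727) = 1.90.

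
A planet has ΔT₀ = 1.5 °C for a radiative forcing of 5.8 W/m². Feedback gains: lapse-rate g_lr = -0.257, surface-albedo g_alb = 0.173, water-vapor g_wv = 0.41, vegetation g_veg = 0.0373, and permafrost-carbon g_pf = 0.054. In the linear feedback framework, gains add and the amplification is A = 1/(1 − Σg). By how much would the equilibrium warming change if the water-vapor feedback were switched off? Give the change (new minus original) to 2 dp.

Original: g = 0.4173, ΔT = 1.5/(1−0.4173) = 2.5742 °C.
Without water-vapor: g' = 0.0073, ΔT' = 1.5/(1−0.0073) = 1.5110 °C.
Change = 1.5110 − 2.5742 = -1.06 °C.

-1.06 °C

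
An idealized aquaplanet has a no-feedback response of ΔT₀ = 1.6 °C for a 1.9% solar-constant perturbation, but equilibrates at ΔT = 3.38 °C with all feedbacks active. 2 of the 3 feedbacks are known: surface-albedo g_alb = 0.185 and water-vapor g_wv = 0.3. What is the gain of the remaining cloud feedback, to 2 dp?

0.04

Amplification A = ΔT/ΔT₀ = 3.38/1.6 = 2.112.
Total gain g = 1 − 1/A = 1 − 1/2.112 = 0.5265.
Known gains sum to 0.185 + 0.3 = 0.485.
g_cld = 0.5265 − 0.485 = 0.04.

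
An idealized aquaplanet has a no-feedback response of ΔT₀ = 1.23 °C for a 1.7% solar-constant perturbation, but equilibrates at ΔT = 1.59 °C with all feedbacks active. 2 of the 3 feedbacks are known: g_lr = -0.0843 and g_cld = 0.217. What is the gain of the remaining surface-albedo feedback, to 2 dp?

Amplification A = ΔT/ΔT₀ = 1.59/1.23 = 1.293.
Total gain g = 1 − 1/A = 1 − 1/1.293 = 0.2266.
Known gains sum to -0.0843 + 0.217 = 0.1327.
g_alb = 0.2266 − 0.1327 = 0.09.

0.09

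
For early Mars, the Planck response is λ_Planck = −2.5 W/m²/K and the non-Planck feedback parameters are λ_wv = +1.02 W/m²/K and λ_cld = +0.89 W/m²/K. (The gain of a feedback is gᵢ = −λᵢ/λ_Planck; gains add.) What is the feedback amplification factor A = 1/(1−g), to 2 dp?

Convert to gains: g_wv = 1.02/2.5 = 0.408; g_cld = 0.89/2.5 = 0.356.
Total gain g = 0.764.
A = 1/(1 − 0.764) = 4.24.

4.24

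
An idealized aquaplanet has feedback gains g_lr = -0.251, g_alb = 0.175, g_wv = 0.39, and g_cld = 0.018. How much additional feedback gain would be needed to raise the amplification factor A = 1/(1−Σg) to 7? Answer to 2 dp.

0.53

Current total gain = 0.332.
Target gain for A = 7: g* = 1 − 1/7 = 0.8571.
Additional gain needed = 0.8571 − 0.332 = 0.53.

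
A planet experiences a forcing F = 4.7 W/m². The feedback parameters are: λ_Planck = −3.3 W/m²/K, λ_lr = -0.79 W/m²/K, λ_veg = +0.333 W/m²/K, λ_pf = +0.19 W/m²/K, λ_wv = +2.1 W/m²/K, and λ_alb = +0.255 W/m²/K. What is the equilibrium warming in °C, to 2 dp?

3.88 °C

Net feedback parameter λ = (−3.3) + (-0.79) + (+0.333) + (+0.19) + (+2.1) + (+0.255) = -1.212 W/m²/K.
ΔT = −F/λ = −4.7/(-1.212) = 3.88 °C.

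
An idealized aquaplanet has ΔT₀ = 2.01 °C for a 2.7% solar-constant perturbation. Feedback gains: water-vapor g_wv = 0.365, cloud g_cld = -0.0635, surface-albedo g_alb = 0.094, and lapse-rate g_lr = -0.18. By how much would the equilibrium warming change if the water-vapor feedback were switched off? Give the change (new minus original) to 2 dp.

Original: g = 0.2155, ΔT = 2.01/(1−0.2155) = 2.5621 °C.
Without water-vapor: g' = -0.1495, ΔT' = 2.01/(1+0.1495) = 1.7486 °C.
Change = 1.7486 − 2.5621 = -0.81 °C.

-0.81 °C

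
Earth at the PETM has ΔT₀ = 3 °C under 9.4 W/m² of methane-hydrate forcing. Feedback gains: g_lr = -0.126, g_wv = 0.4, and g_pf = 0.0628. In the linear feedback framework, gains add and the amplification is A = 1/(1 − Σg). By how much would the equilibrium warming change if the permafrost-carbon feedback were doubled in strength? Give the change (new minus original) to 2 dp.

0.47 °C

Original: g = 0.3368, ΔT = 3/(1−0.3368) = 4.5235 °C.
With doubled permafrost-carbon: g' = 0.3996, ΔT' = 3/(1−0.3996) = 4.9967 °C.
Change = 4.9967 − 4.5235 = 0.47 °C.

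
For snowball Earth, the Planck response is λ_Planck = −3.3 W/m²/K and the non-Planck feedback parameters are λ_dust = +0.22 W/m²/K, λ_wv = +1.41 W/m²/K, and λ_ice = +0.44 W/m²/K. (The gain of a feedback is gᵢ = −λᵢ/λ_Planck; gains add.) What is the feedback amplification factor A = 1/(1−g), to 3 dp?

2.683

Convert to gains: g_dust = 0.22/3.3 = 0.06667; g_wv = 1.41/3.3 = 0.4273; g_ice = 0.44/3.3 = 0.1333.
Total gain g = 0.62727.
A = 1/(1 − 0.62727) = 2.683.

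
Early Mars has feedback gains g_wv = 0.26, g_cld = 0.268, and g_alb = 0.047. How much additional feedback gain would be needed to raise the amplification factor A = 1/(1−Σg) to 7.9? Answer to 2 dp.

Current total gain = 0.575.
Target gain for A = 7.9: g* = 1 − 1/7.9 = 0.8734.
Additional gain needed = 0.8734 − 0.575 = 0.30.

0.30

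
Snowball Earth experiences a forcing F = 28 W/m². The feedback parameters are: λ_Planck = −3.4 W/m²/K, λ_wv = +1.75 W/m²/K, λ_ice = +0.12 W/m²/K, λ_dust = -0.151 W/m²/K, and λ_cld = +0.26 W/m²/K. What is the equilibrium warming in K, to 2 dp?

Net feedback parameter λ = (−3.4) + (+1.75) + (+0.12) + (-0.151) + (+0.26) = -1.421 W/m²/K.
ΔT = −F/λ = −28/(-1.421) = 19.70 K.

19.70 K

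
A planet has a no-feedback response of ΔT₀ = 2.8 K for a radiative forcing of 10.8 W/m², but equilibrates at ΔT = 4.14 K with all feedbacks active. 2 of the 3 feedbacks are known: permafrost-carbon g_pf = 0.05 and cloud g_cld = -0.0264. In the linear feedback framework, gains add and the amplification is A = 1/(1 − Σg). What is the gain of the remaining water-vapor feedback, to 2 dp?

0.30

Amplification A = ΔT/ΔT₀ = 4.14/2.8 = 1.479.
Total gain g = 1 − 1/A = 1 − 1/1.479 = 0.3239.
Known gains sum to 0.05 − 0.0264 = 0.0236.
g_wv = 0.3239 − 0.0236 = 0.30.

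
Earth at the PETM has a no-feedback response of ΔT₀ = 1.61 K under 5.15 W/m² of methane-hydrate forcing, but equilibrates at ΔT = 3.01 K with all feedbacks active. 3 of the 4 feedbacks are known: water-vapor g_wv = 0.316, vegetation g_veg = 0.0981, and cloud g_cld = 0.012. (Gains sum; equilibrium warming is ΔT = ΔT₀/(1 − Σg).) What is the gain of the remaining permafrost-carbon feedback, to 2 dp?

Amplification A = ΔT/ΔT₀ = 3.01/1.61 = 1.87.
Total gain g = 1 − 1/A = 1 − 1/1.87 = 0.4652.
Known gains sum to 0.316 + 0.0981 + 0.012 = 0.4261.
g_pf = 0.4652 − 0.4261 = 0.04.

0.04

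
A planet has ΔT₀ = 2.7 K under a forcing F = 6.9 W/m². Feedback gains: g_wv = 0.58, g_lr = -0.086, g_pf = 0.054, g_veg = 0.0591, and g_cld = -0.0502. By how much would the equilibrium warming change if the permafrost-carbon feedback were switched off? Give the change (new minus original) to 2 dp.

Original: g = 0.5569, ΔT = 2.7/(1−0.5569) = 6.0934 K.
Without permafrost-carbon: g' = 0.5029, ΔT' = 2.7/(1−0.5029) = 5.4315 K.
Change = 5.4315 − 6.0934 = -0.66 K.

-0.66 K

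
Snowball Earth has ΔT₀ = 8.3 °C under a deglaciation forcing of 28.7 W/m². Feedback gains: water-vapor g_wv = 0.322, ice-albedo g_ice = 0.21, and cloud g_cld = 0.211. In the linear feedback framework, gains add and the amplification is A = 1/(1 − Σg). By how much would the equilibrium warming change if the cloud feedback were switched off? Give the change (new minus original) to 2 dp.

Original: g = 0.743, ΔT = 8.3/(1−0.743) = 32.2957 °C.
Without cloud: g' = 0.532, ΔT' = 8.3/(1−0.532) = 17.7350 °C.
Change = 17.7350 − 32.2957 = -14.56 °C.

-14.56 °C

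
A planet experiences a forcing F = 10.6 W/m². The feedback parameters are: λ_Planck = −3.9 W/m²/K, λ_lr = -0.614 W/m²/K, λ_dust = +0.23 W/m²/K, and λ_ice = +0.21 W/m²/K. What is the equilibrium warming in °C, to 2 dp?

Net feedback parameter λ = (−3.9) + (-0.614) + (+0.23) + (+0.21) = -4.074 W/m²/K.
ΔT = −F/λ = −10.6/(-4.074) = 2.60 °C.

2.60 °C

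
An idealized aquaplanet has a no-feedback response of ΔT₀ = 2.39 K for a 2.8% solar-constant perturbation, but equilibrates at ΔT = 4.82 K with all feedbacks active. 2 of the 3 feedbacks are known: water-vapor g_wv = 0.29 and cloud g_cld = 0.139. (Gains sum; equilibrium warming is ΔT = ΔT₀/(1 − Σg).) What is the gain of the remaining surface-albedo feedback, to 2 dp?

Amplification A = ΔT/ΔT₀ = 4.82/2.39 = 2.017.
Total gain g = 1 − 1/A = 1 − 1/2.017 = 0.5042.
Known gains sum to 0.29 + 0.139 = 0.429.
g_alb = 0.5042 − 0.429 = 0.08.

0.08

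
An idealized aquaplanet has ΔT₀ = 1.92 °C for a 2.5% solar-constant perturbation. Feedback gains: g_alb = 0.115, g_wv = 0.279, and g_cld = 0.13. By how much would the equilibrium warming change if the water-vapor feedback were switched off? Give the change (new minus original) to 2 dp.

Original: g = 0.524, ΔT = 1.92/(1−0.524) = 4.0336 °C.
Without water-vapor: g' = 0.245, ΔT' = 1.92/(1−0.245) = 2.5430 °C.
Change = 2.5430 − 4.0336 = -1.49 °C.

-1.49 °C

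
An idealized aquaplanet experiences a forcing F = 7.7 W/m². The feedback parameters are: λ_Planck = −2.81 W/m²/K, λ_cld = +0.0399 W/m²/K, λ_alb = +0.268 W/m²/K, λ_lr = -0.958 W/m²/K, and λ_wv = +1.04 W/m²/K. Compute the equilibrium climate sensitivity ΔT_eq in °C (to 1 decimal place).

3.2 °C

Net feedback parameter λ = (−2.81) + (+0.0399) + (+0.268) + (-0.958) + (+1.04) = -2.4201 W/m²/K.
ΔT = −F/λ = −7.7/(-2.4201) = 3.2 °C.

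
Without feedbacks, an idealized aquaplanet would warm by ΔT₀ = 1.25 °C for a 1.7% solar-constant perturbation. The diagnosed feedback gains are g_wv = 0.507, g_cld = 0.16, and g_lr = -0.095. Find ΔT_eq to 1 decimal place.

Total gain g = 0.507 + 0.16 − 0.095 = 0.572.
Amplification A = 1/(1 − 0.572) = 2.336.
ΔT = 1.25 × 2.336 = 2.9 °C.

2.9 °C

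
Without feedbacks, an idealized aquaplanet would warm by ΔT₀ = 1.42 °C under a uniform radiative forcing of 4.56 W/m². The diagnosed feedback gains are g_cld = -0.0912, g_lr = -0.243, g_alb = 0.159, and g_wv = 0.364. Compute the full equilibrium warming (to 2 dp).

Total gain g = -0.0912 − 0.243 + 0.159 + 0.364 = 0.1888.
Amplification A = 1/(1 − 0.1888) = 1.233.
ΔT = 1.42 × 1.233 = 1.75 °C.

1.75 °C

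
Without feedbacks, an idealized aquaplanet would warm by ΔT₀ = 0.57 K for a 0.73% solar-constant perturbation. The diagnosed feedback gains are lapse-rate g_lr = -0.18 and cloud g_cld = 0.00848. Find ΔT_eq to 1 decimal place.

0.5 K

Total gain g = -0.18 + 0.00848 = -0.17152.
Amplification A = 1/(1 + 0.17152) = 0.8536.
ΔT = 0.57 × 0.8536 = 0.5 K.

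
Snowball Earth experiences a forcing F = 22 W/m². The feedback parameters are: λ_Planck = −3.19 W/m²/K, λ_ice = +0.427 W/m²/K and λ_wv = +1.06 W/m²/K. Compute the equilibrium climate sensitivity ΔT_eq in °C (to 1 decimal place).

Net feedback parameter λ = (−3.19) + (+0.427) + (+1.06) = -1.703 W/m²/K.
ΔT = −F/λ = −22/(-1.703) = 12.9 °C.

12.9 °C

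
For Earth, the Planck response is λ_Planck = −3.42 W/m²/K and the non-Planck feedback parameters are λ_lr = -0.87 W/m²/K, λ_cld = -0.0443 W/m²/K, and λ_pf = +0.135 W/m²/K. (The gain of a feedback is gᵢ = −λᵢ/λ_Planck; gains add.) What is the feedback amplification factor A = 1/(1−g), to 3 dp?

Convert to gains: g_lr = -0.87/3.42 = -0.2544; g_cld = -0.0443/3.42 = -0.01295; g_pf = 0.135/3.42 = 0.03947.
Total gain g = -0.22788.
A = 1/(1 + 0.22788) = 0.814.

0.814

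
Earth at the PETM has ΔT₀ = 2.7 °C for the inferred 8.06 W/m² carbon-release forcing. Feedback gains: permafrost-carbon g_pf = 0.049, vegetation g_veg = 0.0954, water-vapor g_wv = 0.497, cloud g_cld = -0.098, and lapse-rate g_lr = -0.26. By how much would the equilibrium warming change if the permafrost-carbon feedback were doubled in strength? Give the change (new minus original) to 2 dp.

0.28 °C

Original: g = 0.2834, ΔT = 2.7/(1−0.2834) = 3.7678 °C.
With doubled permafrost-carbon: g' = 0.3324, ΔT' = 2.7/(1−0.3324) = 4.0443 °C.
Change = 4.0443 − 3.7678 = 0.28 °C.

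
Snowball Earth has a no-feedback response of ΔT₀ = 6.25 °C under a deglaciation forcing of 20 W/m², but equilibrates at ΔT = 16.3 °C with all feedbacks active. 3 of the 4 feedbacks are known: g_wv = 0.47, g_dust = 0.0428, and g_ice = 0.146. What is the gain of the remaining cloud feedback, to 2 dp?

Amplification A = ΔT/ΔT₀ = 16.3/6.25 = 2.608.
Total gain g = 1 − 1/A = 1 − 1/2.608 = 0.6166.
Known gains sum to 0.47 + 0.0428 + 0.146 = 0.6588.
g_cld = 0.6166 − 0.6588 = -0.04.

-0.04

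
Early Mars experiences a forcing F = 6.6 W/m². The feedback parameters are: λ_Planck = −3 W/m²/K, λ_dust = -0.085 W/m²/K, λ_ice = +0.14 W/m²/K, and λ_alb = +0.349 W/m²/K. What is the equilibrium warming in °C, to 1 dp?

2.5 °C

Net feedback parameter λ = (−3) + (-0.085) + (+0.14) + (+0.349) = -2.596 W/m²/K.
ΔT = −F/λ = −6.6/(-2.596) = 2.5 °C.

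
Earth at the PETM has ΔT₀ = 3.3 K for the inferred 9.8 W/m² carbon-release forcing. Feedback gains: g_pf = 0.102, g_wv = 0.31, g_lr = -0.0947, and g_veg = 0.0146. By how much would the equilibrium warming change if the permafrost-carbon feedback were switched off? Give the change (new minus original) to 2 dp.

Original: g = 0.3319, ΔT = 3.3/(1−0.3319) = 4.9394 K.
Without permafrost-carbon: g' = 0.2299, ΔT' = 3.3/(1−0.2299) = 4.2852 K.
Change = 4.2852 − 4.9394 = -0.65 K.

-0.65 K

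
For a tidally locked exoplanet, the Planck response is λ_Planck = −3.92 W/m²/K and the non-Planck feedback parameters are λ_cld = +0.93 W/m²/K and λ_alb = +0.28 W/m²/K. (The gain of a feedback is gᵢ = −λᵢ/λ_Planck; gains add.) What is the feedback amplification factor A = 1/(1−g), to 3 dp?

Convert to gains: g_cld = 0.93/3.92 = 0.2372; g_alb = 0.28/3.92 = 0.07143.
Total gain g = 0.30863.
A = 1/(1 − 0.30863) = 1.446.

1.446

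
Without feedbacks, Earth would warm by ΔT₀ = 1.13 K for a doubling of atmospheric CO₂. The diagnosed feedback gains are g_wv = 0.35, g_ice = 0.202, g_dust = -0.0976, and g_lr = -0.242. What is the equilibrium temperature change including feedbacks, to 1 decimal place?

Total gain g = 0.35 + 0.202 − 0.0976 − 0.242 = 0.2124.
Amplification A = 1/(1 − 0.2124) = 1.27.
ΔT = 1.13 × 1.27 = 1.4 K.

1.4 K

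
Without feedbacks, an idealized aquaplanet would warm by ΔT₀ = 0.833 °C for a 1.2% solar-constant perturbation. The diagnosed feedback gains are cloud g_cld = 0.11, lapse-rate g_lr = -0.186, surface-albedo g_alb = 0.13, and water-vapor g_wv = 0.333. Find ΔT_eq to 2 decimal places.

Total gain g = 0.11 − 0.186 + 0.13 + 0.333 = 0.387.
Amplification A = 1/(1 − 0.387) = 1.631.
ΔT = 0.833 × 1.631 = 1.36 °C.

1.36 °C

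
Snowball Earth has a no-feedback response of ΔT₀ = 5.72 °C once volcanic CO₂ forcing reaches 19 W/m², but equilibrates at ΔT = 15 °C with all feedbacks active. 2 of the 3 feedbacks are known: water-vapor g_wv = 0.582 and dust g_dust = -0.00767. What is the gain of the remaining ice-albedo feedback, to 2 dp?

0.04

Amplification A = ΔT/ΔT₀ = 15/5.72 = 2.622.
Total gain g = 1 − 1/A = 1 − 1/2.622 = 0.6186.
Known gains sum to 0.582 − 0.00767 = 0.57433.
g_ice = 0.6186 − 0.57433 = 0.04.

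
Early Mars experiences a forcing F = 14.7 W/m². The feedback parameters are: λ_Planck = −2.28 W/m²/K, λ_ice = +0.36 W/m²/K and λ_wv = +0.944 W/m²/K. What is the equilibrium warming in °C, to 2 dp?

15.06 °C

Net feedback parameter λ = (−2.28) + (+0.36) + (+0.944) = -0.976 W/m²/K.
ΔT = −F/λ = −14.7/(-0.976) = 15.06 °C.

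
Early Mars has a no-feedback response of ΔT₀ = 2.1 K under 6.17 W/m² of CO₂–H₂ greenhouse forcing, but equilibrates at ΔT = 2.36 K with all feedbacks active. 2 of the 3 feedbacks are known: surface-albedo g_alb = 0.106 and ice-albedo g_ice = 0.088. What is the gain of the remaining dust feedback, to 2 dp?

Amplification A = ΔT/ΔT₀ = 2.36/2.1 = 1.124.
Total gain g = 1 − 1/A = 1 − 1/1.124 = 0.1103.
Known gains sum to 0.106 + 0.088 = 0.194.
g_dust = 0.1103 − 0.194 = -0.08.

-0.08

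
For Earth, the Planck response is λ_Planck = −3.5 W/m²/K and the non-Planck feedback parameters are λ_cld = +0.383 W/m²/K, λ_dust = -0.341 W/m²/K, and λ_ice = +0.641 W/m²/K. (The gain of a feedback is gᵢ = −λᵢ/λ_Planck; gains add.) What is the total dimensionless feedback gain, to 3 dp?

0.195

Convert to gains: g_cld = 0.383/3.5 = 0.1094; g_dust = -0.341/3.5 = -0.09743; g_ice = 0.641/3.5 = 0.1831.
Total gain g = 0.19507.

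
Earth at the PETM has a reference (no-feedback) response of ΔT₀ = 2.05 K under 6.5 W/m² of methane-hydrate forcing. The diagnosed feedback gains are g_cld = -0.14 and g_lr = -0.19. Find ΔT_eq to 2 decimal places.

Total gain g = -0.14 − 0.19 = -0.33.
Amplification A = 1/(1 + 0.33) = 0.7519.
ΔT = 2.05 × 0.7519 = 1.54 K.

1.54 K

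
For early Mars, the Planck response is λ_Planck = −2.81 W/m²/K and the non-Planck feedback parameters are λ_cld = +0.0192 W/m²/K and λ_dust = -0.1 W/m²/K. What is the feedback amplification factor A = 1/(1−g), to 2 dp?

0.97

Convert to gains: g_cld = 0.0192/2.81 = 0.006833; g_dust = -0.1/2.81 = -0.03559.
Total gain g = -0.028757.
A = 1/(1 + 0.028757) = 0.97.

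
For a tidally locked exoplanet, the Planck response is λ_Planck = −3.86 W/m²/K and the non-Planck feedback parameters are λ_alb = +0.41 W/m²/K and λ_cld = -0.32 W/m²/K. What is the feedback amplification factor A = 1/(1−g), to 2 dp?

1.02

Convert to gains: g_alb = 0.41/3.86 = 0.1062; g_cld = -0.32/3.86 = -0.0829.
Total gain g = 0.0233.
A = 1/(1 − 0.0233) = 1.02.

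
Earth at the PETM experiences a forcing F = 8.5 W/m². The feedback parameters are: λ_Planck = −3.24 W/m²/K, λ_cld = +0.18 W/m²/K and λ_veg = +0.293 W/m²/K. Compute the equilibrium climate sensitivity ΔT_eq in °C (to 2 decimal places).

Net feedback parameter λ = (−3.24) + (+0.18) + (+0.293) = -2.767 W/m²/K.
ΔT = −F/λ = −8.5/(-2.767) = 3.07 °C.

3.07 °C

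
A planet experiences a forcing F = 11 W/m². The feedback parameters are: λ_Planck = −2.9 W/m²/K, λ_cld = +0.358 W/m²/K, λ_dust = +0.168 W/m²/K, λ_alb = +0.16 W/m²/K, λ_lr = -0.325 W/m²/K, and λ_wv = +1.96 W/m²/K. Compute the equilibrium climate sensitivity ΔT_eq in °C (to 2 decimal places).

Net feedback parameter λ = (−2.9) + (+0.358) + (+0.168) + (+0.16) + (-0.325) + (+1.96) = -0.579 W/m²/K.
ΔT = −F/λ = −11/(-0.579) = 19.00 °C.

19.00 °C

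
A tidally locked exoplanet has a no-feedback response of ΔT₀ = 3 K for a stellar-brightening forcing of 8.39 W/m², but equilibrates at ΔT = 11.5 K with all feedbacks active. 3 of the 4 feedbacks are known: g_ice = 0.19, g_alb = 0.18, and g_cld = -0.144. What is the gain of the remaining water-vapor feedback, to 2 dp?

0.51

Amplification A = ΔT/ΔT₀ = 11.5/3 = 3.833.
Total gain g = 1 − 1/A = 1 − 1/3.833 = 0.7391.
Known gains sum to 0.19 + 0.18 − 0.144 = 0.226.
g_wv = 0.7391 − 0.226 = 0.51.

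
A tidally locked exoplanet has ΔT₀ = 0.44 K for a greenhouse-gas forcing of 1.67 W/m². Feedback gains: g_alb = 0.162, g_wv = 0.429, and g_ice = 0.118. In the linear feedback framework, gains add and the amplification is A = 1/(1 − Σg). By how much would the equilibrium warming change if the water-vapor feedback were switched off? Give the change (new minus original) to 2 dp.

-0.90 K

Original: g = 0.709, ΔT = 0.44/(1−0.709) = 1.5120 K.
Without water-vapor: g' = 0.28, ΔT' = 0.44/(1−0.28) = 0.6111 K.
Change = 0.6111 − 1.5120 = -0.90 K.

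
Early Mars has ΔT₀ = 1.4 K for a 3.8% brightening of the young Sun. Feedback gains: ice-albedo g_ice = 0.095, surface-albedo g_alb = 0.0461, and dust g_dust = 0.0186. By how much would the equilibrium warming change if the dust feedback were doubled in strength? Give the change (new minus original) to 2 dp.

0.04 K

Original: g = 0.1597, ΔT = 1.4/(1−0.1597) = 1.6661 K.
With doubled dust: g' = 0.1783, ΔT' = 1.4/(1−0.1783) = 1.7038 K.
Change = 1.7038 − 1.6661 = 0.04 K.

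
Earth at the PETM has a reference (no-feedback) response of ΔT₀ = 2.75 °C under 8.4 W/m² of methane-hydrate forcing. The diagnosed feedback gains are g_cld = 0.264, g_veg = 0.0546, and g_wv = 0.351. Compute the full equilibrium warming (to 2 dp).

8.32 °C

Total gain g = 0.264 + 0.0546 + 0.351 = 0.6696.
Amplification A = 1/(1 − 0.6696) = 3.027.
ΔT = 2.75 × 3.027 = 8.32 °C.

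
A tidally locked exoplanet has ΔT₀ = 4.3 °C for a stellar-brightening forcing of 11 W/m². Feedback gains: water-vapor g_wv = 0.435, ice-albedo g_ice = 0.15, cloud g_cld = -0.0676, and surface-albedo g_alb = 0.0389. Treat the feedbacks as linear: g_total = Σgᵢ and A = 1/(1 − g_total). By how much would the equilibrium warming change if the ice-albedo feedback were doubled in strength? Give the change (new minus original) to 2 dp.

Original: g = 0.5563, ΔT = 4.3/(1−0.5563) = 9.6912 °C.
With doubled ice-albedo: g' = 0.7063, ΔT' = 4.3/(1−0.7063) = 14.6408 °C.
Change = 14.6408 − 9.6912 = 4.95 °C.

4.95 °C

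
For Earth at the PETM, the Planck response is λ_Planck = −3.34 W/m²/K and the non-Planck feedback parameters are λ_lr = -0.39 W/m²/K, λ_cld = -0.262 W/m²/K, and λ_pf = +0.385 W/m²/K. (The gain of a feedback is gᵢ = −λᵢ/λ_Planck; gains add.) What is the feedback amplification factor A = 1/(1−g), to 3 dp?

0.926

Convert to gains: g_lr = -0.39/3.34 = -0.1168; g_cld = -0.262/3.34 = -0.07844; g_pf = 0.385/3.34 = 0.1153.
Total gain g = -0.07994.
A = 1/(1 + 0.07994) = 0.926.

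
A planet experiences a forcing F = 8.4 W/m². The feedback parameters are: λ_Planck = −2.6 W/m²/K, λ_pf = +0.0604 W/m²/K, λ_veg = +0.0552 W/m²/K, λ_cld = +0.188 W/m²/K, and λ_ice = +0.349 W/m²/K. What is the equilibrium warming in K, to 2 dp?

4.31 K

Net feedback parameter λ = (−2.6) + (+0.0604) + (+0.0552) + (+0.188) + (+0.349) = -1.9474 W/m²/K.
ΔT = −F/λ = −8.4/(-1.9474) = 4.31 K.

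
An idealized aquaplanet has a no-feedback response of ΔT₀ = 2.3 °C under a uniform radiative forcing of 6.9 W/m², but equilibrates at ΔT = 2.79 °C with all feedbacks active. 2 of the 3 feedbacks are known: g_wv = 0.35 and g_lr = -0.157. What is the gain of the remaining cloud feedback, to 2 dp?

-0.02

Amplification A = ΔT/ΔT₀ = 2.79/2.3 = 1.213.
Total gain g = 1 − 1/A = 1 − 1/1.213 = 0.1756.
Known gains sum to 0.35 − 0.157 = 0.193.
g_cld = 0.1756 − 0.193 = -0.02.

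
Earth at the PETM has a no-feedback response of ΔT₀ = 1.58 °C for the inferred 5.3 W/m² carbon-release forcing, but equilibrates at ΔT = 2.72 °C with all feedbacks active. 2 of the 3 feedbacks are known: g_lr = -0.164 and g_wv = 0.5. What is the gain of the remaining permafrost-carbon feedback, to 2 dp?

0.08

Amplification A = ΔT/ΔT₀ = 2.72/1.58 = 1.722.
Total gain g = 1 − 1/A = 1 − 1/1.722 = 0.4193.
Known gains sum to -0.164 + 0.5 = 0.336.
g_pf = 0.4193 − 0.336 = 0.08.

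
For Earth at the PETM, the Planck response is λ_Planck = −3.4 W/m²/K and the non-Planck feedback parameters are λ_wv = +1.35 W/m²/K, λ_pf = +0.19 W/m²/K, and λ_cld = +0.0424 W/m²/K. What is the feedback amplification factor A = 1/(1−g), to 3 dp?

Convert to gains: g_wv = 1.35/3.4 = 0.3971; g_pf = 0.19/3.4 = 0.05588; g_cld = 0.0424/3.4 = 0.01247.
Total gain g = 0.46545.
A = 1/(1 − 0.46545) = 1.871.

1.871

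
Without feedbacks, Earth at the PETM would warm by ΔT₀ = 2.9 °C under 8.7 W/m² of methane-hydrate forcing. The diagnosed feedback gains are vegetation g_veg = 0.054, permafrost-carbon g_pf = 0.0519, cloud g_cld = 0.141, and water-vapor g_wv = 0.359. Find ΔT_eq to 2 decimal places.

7.36 °C

Total gain g = 0.054 + 0.0519 + 0.141 + 0.359 = 0.6059.
Amplification A = 1/(1 − 0.6059) = 2.537.
ΔT = 2.9 × 2.537 = 7.36 °C.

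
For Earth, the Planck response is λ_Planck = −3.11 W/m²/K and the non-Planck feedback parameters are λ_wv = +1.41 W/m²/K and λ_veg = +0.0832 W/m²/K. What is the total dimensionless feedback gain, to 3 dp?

0.480

Convert to gains: g_wv = 1.41/3.11 = 0.4534; g_veg = 0.0832/3.11 = 0.02675.
Total gain g = 0.48015.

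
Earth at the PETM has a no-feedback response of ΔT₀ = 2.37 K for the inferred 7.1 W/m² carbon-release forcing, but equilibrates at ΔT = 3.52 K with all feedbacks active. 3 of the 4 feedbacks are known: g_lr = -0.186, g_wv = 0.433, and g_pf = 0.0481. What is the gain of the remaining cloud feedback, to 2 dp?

Amplification A = ΔT/ΔT₀ = 3.52/2.37 = 1.485.
Total gain g = 1 − 1/A = 1 − 1/1.485 = 0.3266.
Known gains sum to -0.186 + 0.433 + 0.0481 = 0.2951.
g_cld = 0.3266 − 0.2951 = 0.03.

0.03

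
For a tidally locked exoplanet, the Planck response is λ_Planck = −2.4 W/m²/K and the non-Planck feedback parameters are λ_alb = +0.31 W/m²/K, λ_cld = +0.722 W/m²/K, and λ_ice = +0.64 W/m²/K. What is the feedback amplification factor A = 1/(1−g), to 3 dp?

3.297

Convert to gains: g_alb = 0.31/2.4 = 0.1292; g_cld = 0.722/2.4 = 0.3008; g_ice = 0.64/2.4 = 0.2667.
Total gain g = 0.6967.
A = 1/(1 − 0.6967) = 3.297.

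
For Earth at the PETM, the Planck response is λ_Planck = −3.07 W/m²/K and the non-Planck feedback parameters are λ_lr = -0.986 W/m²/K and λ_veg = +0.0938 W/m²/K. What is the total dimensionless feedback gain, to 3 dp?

-0.291

Convert to gains: g_lr = -0.986/3.07 = -0.3212; g_veg = 0.0938/3.07 = 0.03055.
Total gain g = -0.29065.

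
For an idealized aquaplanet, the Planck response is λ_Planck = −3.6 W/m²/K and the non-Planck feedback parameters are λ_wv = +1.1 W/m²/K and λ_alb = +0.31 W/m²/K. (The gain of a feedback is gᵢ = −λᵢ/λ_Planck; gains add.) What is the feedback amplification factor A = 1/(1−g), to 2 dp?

Convert to gains: g_wv = 1.1/3.6 = 0.3056; g_alb = 0.31/3.6 = 0.08611.
Total gain g = 0.39171.
A = 1/(1 − 0.39171) = 1.64.

1.64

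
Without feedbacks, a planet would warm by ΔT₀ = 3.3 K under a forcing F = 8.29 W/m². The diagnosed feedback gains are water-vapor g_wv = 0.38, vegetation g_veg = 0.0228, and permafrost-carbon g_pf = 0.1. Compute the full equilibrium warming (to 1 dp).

6.6 K

Total gain g = 0.38 + 0.0228 + 0.1 = 0.5028.
Amplification A = 1/(1 − 0.5028) = 2.011.
ΔT = 3.3 × 2.011 = 6.6 K.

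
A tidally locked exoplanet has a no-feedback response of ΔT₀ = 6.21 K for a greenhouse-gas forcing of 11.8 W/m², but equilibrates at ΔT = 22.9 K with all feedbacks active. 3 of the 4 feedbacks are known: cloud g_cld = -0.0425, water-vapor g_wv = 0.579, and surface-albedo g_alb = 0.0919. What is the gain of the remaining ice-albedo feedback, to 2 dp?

Amplification A = ΔT/ΔT₀ = 22.9/6.21 = 3.688.
Total gain g = 1 − 1/A = 1 − 1/3.688 = 0.7289.
Known gains sum to -0.0425 + 0.579 + 0.0919 = 0.6284.
g_ice = 0.7289 − 0.6284 = 0.10.

0.10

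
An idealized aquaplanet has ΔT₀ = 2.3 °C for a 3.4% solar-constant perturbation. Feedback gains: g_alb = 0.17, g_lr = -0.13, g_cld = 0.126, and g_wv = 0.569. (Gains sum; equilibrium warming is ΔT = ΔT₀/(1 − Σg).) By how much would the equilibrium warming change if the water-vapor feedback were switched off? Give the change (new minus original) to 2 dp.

-5.92 °C

Original: g = 0.735, ΔT = 2.3/(1−0.735) = 8.6792 °C.
Without water-vapor: g' = 0.166, ΔT' = 2.3/(1−0.166) = 2.7578 °C.
Change = 2.7578 − 8.6792 = -5.92 °C.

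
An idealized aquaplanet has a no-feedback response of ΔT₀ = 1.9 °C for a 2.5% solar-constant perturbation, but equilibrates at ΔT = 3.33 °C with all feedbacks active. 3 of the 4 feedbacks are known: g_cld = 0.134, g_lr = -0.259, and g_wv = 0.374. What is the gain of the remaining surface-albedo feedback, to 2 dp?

0.18

Amplification A = ΔT/ΔT₀ = 3.33/1.9 = 1.753.
Total gain g = 1 − 1/A = 1 − 1/1.753 = 0.4295.
Known gains sum to 0.134 − 0.259 + 0.374 = 0.249.
g_alb = 0.4295 − 0.249 = 0.18.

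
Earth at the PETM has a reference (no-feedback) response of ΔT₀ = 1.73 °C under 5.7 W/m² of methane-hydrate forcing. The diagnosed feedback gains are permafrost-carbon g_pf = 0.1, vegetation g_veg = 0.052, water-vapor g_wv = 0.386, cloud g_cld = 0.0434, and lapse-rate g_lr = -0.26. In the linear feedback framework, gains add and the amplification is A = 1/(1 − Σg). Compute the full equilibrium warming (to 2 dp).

2.55 °C

Total gain g = 0.1 + 0.052 + 0.386 + 0.0434 − 0.26 = 0.3214.
Amplification A = 1/(1 − 0.3214) = 1.474.
ΔT = 1.73 × 1.474 = 2.55 °C.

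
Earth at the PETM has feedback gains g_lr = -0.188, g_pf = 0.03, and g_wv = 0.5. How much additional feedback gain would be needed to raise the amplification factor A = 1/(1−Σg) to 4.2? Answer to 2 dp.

0.42

Current total gain = 0.342.
Target gain for A = 4.2: g* = 1 − 1/4.2 = 0.7619.
Additional gain needed = 0.7619 − 0.342 = 0.42.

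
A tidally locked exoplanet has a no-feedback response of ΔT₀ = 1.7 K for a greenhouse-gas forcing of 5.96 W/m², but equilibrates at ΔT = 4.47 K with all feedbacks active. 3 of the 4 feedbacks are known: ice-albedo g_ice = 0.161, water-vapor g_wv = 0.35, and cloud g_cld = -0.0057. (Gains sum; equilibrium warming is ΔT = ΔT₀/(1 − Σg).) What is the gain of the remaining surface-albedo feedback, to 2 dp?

0.11

Amplification A = ΔT/ΔT₀ = 4.47/1.7 = 2.629.
Total gain g = 1 − 1/A = 1 − 1/2.629 = 0.6196.
Known gains sum to 0.161 + 0.35 − 0.0057 = 0.5053.
g_alb = 0.6196 − 0.5053 = 0.11.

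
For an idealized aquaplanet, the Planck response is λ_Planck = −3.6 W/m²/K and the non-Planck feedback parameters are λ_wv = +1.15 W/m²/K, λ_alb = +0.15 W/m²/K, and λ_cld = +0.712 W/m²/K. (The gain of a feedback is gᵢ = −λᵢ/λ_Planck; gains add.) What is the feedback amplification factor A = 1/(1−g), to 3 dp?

2.267

Convert to gains: g_wv = 1.15/3.6 = 0.3194; g_alb = 0.15/3.6 = 0.04167; g_cld = 0.712/3.6 = 0.1978.
Total gain g = 0.55887.
A = 1/(1 − 0.55887) = 2.267.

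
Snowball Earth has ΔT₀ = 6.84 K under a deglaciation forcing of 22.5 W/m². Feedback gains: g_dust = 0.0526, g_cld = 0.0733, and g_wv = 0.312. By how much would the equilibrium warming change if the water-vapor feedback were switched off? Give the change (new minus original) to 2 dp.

Original: g = 0.4379, ΔT = 6.84/(1−0.4379) = 12.1687 K.
Without water-vapor: g' = 0.1259, ΔT' = 6.84/(1−0.1259) = 7.8252 K.
Change = 7.8252 − 12.1687 = -4.34 K.

-4.34 K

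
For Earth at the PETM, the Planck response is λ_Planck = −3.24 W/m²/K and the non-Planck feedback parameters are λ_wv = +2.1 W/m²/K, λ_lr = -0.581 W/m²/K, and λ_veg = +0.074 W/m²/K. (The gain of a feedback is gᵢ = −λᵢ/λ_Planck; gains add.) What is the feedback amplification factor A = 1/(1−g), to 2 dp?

1.97

Convert to gains: g_wv = 2.1/3.24 = 0.6481; g_lr = -0.581/3.24 = -0.1793; g_veg = 0.074/3.24 = 0.02284.
Total gain g = 0.49164.
A = 1/(1 − 0.49164) = 1.97.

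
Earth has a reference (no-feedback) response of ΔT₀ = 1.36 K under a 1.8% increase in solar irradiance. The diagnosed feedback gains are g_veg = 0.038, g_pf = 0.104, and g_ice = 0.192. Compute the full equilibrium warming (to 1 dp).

2.0 K

Total gain g = 0.038 + 0.104 + 0.192 = 0.334.
Amplification A = 1/(1 − 0.334) = 1.502.
ΔT = 1.36 × 1.502 = 2.0 K.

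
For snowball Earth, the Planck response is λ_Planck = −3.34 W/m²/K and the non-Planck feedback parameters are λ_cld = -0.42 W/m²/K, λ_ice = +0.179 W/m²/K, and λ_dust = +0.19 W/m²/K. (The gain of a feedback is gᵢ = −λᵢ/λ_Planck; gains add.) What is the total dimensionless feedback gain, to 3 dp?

Convert to gains: g_cld = -0.42/3.34 = -0.1257; g_ice = 0.179/3.34 = 0.05359; g_dust = 0.19/3.34 = 0.05689.
Total gain g = -0.01522.

-0.015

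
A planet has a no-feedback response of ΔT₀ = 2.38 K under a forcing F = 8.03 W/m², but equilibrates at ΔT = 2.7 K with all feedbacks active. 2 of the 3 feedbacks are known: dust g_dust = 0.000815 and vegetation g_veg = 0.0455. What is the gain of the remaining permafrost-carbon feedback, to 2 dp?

0.07

Amplification A = ΔT/ΔT₀ = 2.7/2.38 = 1.134.
Total gain g = 1 − 1/A = 1 − 1/1.134 = 0.1182.
Known gains sum to 0.000815 + 0.0455 = 0.046315.
g_pf = 0.1182 − 0.046315 = 0.07.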